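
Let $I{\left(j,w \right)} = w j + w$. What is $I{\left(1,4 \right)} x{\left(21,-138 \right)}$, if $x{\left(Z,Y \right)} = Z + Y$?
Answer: $-936$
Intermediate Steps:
$x{\left(Z,Y \right)} = Y + Z$
$I{\left(j,w \right)} = w + j w$ ($I{\left(j,w \right)} = j w + w = w + j w$)
$I{\left(1,4 \right)} x{\left(21,-138 \right)} = 4 \left(1 + 1\right) \left(-138 + 21\right) = 4 \cdot 2 \left(-117\right) = 8 \left(-117\right) = -936$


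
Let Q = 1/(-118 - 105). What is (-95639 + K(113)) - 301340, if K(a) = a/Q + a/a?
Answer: -422177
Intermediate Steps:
Q = -1/223 (Q = 1/(-223) = -1/223 ≈ -0.0044843)
K(a) = 1 - 223*a (K(a) = a/(-1/223) + a/a = a*(-223) + 1 = -223*a + 1 = 1 - 223*a)
(-95639 + K(113)) - 301340 = (-95639 + (1 - 223*113)) - 301340 = (-95639 + (1 - 25199)) - 301340 = (-95639 - 25198) - 301340 = -120837 - 301340 = -422177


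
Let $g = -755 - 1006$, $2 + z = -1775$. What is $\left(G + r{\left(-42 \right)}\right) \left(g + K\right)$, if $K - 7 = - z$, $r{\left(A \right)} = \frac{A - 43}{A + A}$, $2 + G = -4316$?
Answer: $- \frac{8340421}{84} \approx -99291.0$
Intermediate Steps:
$G = -4318$ ($G = -2 - 4316 = -4318$)
$z = -1777$ ($z = -2 - 1775 = -1777$)
$r{\left(A \right)} = \frac{-43 + A}{2 A}$
$g = -1761$ ($g = -755 - 1006 = -1761$)
$K = 1784$ ($K = 7 - -1777 = 7 + 1777 = 1784$)
$\left(G + r{\left(-42 \right)}\right) \left(g + K\right) = \left(-4318 + \frac{-43 - 42}{2 \left(-42\right)}\right) \left(-1761 + 1784\right) = \left(-4318 + \frac{1}{2} \left(- \frac{1}{42}\right) \left(-85\right)\right) 23 = \left(-4318 + \frac{85}{84}\right) 23 = \left(- \frac{362627}{84}\right) 23 = - \frac{8340421}{84}$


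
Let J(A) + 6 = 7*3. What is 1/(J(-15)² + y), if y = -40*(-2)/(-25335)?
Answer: 5067/1140059 ≈ 0.0044445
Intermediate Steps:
J(A) = 15 (J(A) = -6 + 7*3 = -6 + 21 = 15)
y = -16/5067 (y = 80*(-1/25335) = -16/5067 ≈ -0.0031577)
1/(J(-15)² + y) = 1/(15² - 16/5067) = 1/(225 - 16/5067) = 1/(1140059/5067) = 5067/1140059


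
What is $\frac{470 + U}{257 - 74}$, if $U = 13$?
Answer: $\frac{161}{61} \approx 2.6393$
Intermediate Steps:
$\frac{470 + U}{257 - 74} = \frac{470 + 13}{257 - 74} = \frac{483}{183} = 483 \cdot \frac{1}{183} = \frac{161}{61}$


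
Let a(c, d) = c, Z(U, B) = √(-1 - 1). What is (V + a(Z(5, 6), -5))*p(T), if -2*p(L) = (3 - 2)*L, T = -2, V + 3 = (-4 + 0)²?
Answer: 13 + I*√2 ≈ 13.0 + 1.4142*I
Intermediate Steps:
V = 13 (V = -3 + (-4 + 0)² = -3 + (-4)² = -3 + 16 = 13)
Z(U, B) = I*√2 (Z(U, B) = √(-2) = I*√2)
p(L) = -L/2 (p(L) = -(3 - 2)*L/2 = -L/2)
(V + a(Z(5, 6), -5))*p(T) = (13 + I*√2)*(-½*(-2)) = (13 + I*√2)*1 = 13 + I*√2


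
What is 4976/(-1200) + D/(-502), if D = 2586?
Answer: -175036/18825 ≈ -9.2981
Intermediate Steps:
4976/(-1200) + D/(-502) = 4976/(-1200) + 2586/(-502) = 4976*(-1/1200) + 2586*(-1/502) = -311/75 - 1293/251 = -175036/18825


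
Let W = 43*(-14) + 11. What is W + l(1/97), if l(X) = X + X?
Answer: -57325/97 ≈ -590.98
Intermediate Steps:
l(X) = 2*X
W = -591 (W = -602 + 11 = -591)
W + l(1/97) = -591 + 2/97 = -57325/97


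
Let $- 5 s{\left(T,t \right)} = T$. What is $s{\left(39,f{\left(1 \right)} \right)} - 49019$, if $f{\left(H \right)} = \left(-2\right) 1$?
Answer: $- \frac{245134}{5} \approx -49027.0$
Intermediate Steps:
$f{\left(H \right)} = -2$
$s{\left(T,t \right)} = - \frac{T}{5}$
$s{\left(39,f{\left(1 \right)} \right)} - 49019 = \left(- \frac{1}{5}\right) 39 - 49019 = - \frac{39}{5} - 49019 = - \frac{245134}{5}$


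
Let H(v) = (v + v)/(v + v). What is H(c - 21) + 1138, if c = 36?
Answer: 1139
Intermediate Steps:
H(v) = 1 (H(v) = (2*v)/((2*v)) = (2*v)*(1/(2*v)) = 1)
H(c - 21) + 1138 = 1 + 1138 = 1139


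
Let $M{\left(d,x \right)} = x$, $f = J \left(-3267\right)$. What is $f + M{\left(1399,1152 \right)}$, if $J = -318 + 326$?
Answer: $-24984$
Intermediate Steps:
$J = 8$
$f = -26136$ ($f = 8 \left(-3267\right) = -26136$)
$f + M{\left(1399,1152 \right)} = -26136 + 1152 = -24984$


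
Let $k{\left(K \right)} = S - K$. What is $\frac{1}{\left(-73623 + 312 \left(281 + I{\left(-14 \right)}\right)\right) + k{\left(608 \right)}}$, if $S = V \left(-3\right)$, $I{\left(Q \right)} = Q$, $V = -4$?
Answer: $\frac{1}{9085} \approx 0.00011007$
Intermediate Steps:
$S = 12$ ($S = \left(-4\right) \left(-3\right) = 12$)
$k{\left(K \right)} = 12 - K$
$\frac{1}{\left(-73623 + 312 \left(281 + I{\left(-14 \right)}\right)\right) + k{\left(608 \right)}} = \frac{1}{\left(-73623 + 312 \left(281 - 14\right)\right) + \left(12 - 608\right)} = \frac{1}{\left(-73623 + 312 \cdot 267\right) + \left(12 - 608\right)} = \frac{1}{\left(-73623 + 83304\right) - 596} = \frac{1}{9681 - 596} = \frac{1}{9085}$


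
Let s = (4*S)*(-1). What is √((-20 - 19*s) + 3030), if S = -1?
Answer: 3*√326 ≈ 54.166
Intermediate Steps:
s = 4 (s = (4*(-1))*(-1) = -4*(-1) = 4)
√((-20 - 19*s) + 3030) = √((-20 - 19*4) + 3030) = √((-20 - 76) + 3030) = √(-96 + 3030) = √2934 = 3*√326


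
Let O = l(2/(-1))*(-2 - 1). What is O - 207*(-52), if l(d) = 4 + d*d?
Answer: 10740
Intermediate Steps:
l(d) = 4 + d**2
O = -24 (O = (4 + (2/(-1))**2)*(-2 - 1) = (4 + (2*(-1))**2)*(-3) = (4 + (-2)**2)*(-3) = (4 + 4)*(-3) = 8*(-3) = -24)
O - 207*(-52) = -24 - 207*(-52) = -24 + 10764 = 10740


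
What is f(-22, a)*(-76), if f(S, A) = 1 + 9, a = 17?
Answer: -760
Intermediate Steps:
f(S, A) = 10
f(-22, a)*(-76) = 10*(-76) = -760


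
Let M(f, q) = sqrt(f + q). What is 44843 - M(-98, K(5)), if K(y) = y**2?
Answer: 44843 - I*sqrt(73) ≈ 44843.0 - 8.544*I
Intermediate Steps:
44843 - M(-98, K(5)) = 44843 - sqrt(-98 + 5**2) = 44843 - sqrt(-98 + 25) = 44843 - sqrt(-73) = 44843 - I*sqrt(73)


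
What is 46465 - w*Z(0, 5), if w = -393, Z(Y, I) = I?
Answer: 48430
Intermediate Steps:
46465 - w*Z(0, 5) = 46465 - (-393)*5 = 46465 - 1*(-1965) = 46465 + 1965 = 48430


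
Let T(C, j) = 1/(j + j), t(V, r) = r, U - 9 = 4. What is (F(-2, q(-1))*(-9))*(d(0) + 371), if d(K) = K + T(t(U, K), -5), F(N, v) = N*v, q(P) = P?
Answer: -33381/5 ≈ -6676.2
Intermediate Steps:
U = 13 (U = 9 + 4 = 13)
T(C, j) = 1/(2*j)
d(K) = -1/10 + K (d(K) = K + (1/2)/(-5) = K + (1/2)*(-1/5) = K - 1/10 = -1/10 + K)
(F(-2, q(-1))*(-9))*(d(0) + 371) = (-2*(-1)*(-9))*((-1/10 + 0) + 371) = (2*(-9))*(-1/10 + 371) = -18*3709/10 = -33381/5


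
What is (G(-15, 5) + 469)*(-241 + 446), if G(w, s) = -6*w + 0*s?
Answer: 114595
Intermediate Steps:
G(w, s) = -6*w (G(w, s) = -6*w + 0 = -6*w)
(G(-15, 5) + 469)*(-241 + 446) = (-6*(-15) + 469)*(-241 + 446) = (90 + 469)*205 = 559*205 = 114595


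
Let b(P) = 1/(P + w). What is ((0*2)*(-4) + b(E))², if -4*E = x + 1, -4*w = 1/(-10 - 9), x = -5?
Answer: 5776/5929 ≈ 0.97419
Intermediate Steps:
w = 1/76 (w = -1/(4*(-10 - 9)) = -¼/(-19) = -¼*(-1/19) = 1/76 ≈ 0.013158)
E = 1 (E = -(-5 + 1)/4 = -¼*(-4) = 1)
b(P) = 1/(1/76 + P) (b(P) = 1/(P + 1/76) = 1/(1/76 + P))
((0*2)*(-4) + b(E))² = ((0*2)*(-4) + 76/(1 + 76*1))² = (0*(-4) + 76/(1 + 76))² = (0 + 76/77)² = (76/77)² = 5776/5929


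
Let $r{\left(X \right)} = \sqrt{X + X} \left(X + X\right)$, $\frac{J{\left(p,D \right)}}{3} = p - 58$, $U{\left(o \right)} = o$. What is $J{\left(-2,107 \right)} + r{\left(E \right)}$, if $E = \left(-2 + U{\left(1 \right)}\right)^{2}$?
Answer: $-180 + 2 \sqrt{2} \approx -177.17$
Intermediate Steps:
$J{\left(p,D \right)} = -174 + 3 p$ ($J{\left(p,D \right)} = 3 \left(p - 58\right) = 3 \left(-58 + p\right) = -174 + 3 p$)
$E = 1$ ($E = \left(-2 + 1\right)^{2} = \left(-1\right)^{2} = 1$)
$r{\left(X \right)} = 2 \sqrt{2} X^{\frac{3}{2}}$ ($r{\left(X \right)} = \sqrt{2 X} 2 X = \sqrt{2} \sqrt{X} 2 X = 2 \sqrt{2} X^{\frac{3}{2}}$)
$J{\left(-2,107 \right)} + r{\left(E \right)} = \left(-174 + 3 \left(-2\right)\right) + 2 \sqrt{2} \cdot 1^{\frac{3}{2}} = \left(-174 - 6\right) + 2 \sqrt{2} \cdot 1 = -180 + 2 \sqrt{2}$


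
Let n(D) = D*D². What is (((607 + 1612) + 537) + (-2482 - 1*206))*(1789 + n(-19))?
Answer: -344760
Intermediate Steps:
n(D) = D³
(((607 + 1612) + 537) + (-2482 - 1*206))*(1789 + n(-19)) = (((607 + 1612) + 537) + (-2482 - 1*206))*(1789 + (-19)³) = ((2219 + 537) + (-2482 - 206))*(1789 - 6859) = (2756 - 2688)*(-5070) = 68*(-5070) = -344760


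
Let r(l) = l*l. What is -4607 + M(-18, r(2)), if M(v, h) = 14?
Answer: -4593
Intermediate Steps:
r(l) = l²
-4607 + M(-18, r(2)) = -4607 + 14 = -4593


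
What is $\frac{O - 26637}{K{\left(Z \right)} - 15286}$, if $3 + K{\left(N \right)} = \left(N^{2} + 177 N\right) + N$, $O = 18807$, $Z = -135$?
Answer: $\frac{3915}{10547} \approx 0.3712$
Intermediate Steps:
$K{\left(N \right)} = -3 + N^{2} + 178 N$ ($K{\left(N \right)} = -3 + \left(\left(N^{2} + 177 N\right) + N\right) = -3 + \left(N^{2} + 178 N\right) = -3 + N^{2} + 178 N$)
$\frac{O - 26637}{K{\left(Z \right)} - 15286} = \frac{18807 - 26637}{\left(-3 + \left(-135\right)^{2} + 178 \left(-135\right)\right) - 15286} = - \frac{7830}{\left(-3 + 18225 - 24030\right) - 15286} = - \frac{7830}{-5808 - 15286} = - \frac{7830}{-21094} = \left(-7830\right) \left(- \frac{1}{21094}\right) = \frac{3915}{10547}$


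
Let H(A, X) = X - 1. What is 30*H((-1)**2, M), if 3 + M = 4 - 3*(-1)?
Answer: 90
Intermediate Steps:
M = 4 (M = -3 + (4 - 3*(-1)) = -3 + (4 + 3) = -3 + 7 = 4)
H(A, X) = -1 + X
30*H((-1)**2, M) = 30*(-1 + 4) = 30*3 = 90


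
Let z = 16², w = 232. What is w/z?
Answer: 29/32 ≈ 0.90625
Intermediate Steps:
z = 256
w/z = 232/256 = 232*(1/256) = 29/32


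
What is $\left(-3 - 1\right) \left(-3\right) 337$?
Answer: $4044$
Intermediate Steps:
$\left(-3 - 1\right) \left(-3\right) 337 = \left(-4\right) \left(-3\right) 337 = 12 \cdot 337 = 4044$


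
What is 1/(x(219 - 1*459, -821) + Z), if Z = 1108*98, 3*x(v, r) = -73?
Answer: 3/325679 ≈ 9.2115e-6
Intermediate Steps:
x(v, r) = -73/3 (x(v, r) = (1/3)*(-73) = -73/3)
Z = 108584
1/(x(219 - 1*459, -821) + Z) = 1/(-73/3 + 108584) = 1/(325679/3) = 3/325679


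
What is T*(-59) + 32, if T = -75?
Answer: 4457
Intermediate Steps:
T*(-59) + 32 = -75*(-59) + 32 = 4425 + 32 = 4457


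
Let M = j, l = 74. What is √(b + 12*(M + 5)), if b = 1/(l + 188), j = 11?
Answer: √13179910/262 ≈ 13.857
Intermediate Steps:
M = 11
b = 1/262 (b = 1/(74 + 188) = 1/262 ≈ 0.0038168)
√(b + 12*(M + 5)) = √(1/262 + 12*(11 + 5)) = √(1/262 + 12*16) = √(1/262 + 192) = √(50305/262) = √13179910/262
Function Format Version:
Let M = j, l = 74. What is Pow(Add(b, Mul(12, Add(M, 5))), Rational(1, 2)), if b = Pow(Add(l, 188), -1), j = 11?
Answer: Mul(Rational(1, 262), Pow(13179910, Rational(1, 2))) ≈ 13.857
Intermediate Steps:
M = 11
b = Rational(1, 262) (b = Pow(Add(74, 188), -1) = Pow(262, -1) = Rational(1, 262) ≈ 0.0038168)
Pow(Add(b, Mul(12, Add(M, 5))), Rational(1, 2)) = Pow(Add(Rational(1, 262), Mul(12, Add(11, 5))), Rational(1, 2)) = Pow(Add(Rational(1, 262), Mul(12, 16)), Rational(1, 2)) = Pow(Add(Rational(1, 262), 192), Rational(1, 2)) = Pow(Rational(50305, 262), Rational(1, 2)) = Mul(Rational(1, 262), Pow(13179910, Rational(1, 2)))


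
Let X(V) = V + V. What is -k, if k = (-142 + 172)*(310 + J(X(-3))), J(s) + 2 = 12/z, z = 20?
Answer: -9258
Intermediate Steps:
X(V) = 2*V
J(s) = -7/5 (J(s) = -2 + 12/20 = -2 + 12*(1/20) = -2 + ⅗ = -7/5)
k = 9258 (k = (-142 + 172)*(310 - 7/5) = 30*(1543/5) = 9258)
-k = -1*9258 = -9258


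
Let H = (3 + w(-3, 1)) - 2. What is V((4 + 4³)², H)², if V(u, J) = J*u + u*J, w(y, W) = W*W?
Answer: 342102016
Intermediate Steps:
w(y, W) = W²
H = 2 (H = (3 + 1²) - 2 = (3 + 1) - 2 = 4 - 2 = 2)
V(u, J) = 2*J*u (V(u, J) = J*u + J*u = 2*J*u)
V((4 + 4³)², H)² = (2*2*(4 + 4³)²)² = (2*2*(4 + 64)²)² = (2*2*68²)² = (2*2*4624)² = 18496² = 342102016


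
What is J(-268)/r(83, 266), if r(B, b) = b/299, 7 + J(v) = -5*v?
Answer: 398567/266 ≈ 1498.4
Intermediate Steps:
J(v) = -7 - 5*v
r(B, b) = b/299 (r(B, b) = b*(1/299) = b/299)
J(-268)/r(83, 266) = (-7 - 5*(-268))/(((1/299)*266)) = (-7 + 1340)/(266/299) = 1333*(299/266) = 398567/266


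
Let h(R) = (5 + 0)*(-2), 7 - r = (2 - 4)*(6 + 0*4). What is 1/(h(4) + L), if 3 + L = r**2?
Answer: 1/348 ≈ 0.0028736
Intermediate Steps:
r = 19 (r = 7 - (2 - 4)*(6 + 0*4) = 7 - (-2)*(6 + 0) = 7 - (-2)*6 = 7 - 1*(-12) = 7 + 12 = 19)
h(R) = -10 (h(R) = 5*(-2) = -10)
L = 358 (L = -3 + 19**2 = -3 + 361 = 358)
1/(h(4) + L) = 1/(-10 + 358) = 1/348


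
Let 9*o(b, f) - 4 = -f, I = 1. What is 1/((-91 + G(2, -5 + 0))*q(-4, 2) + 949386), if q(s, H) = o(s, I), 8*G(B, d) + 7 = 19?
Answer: 6/5696137 ≈ 1.0533e-6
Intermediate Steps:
G(B, d) = 3/2 (G(B, d) = -7/8 + (⅛)*19 = -7/8 + 19/8 = 3/2)
o(b, f) = 4/9 - f/9 (o(b, f) = 4/9 + (-f)/9 = 4/9 - f/9)
q(s, H) = ⅓ (q(s, H) = 4/9 - ⅑*1 = 4/9 - ⅑ = ⅓)
1/((-91 + G(2, -5 + 0))*q(-4, 2) + 949386) = 1/((-91 + 3/2)*(⅓) + 949386) = 1/(-179/2*⅓ + 949386) = 1/(-179/6 + 949386) = 1/(5696137/6) = 6/5696137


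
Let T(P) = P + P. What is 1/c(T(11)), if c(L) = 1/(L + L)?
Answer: 44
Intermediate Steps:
T(P) = 2*P
c(L) = 1/(2*L)
1/c(T(11)) = 1/(1/(2*((2*11)))) = 1/((½)/22) = 1/((½)*(1/22)) = 1/(1/44) = 44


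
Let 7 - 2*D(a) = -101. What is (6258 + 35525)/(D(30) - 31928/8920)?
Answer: 46588045/56219 ≈ 828.69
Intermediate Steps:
D(a) = 54 (D(a) = 7/2 - 1/2*(-101) = 7/2 + 101/2 = 54)
(6258 + 35525)/(D(30) - 31928/8920) = (6258 + 35525)/(54 - 31928/8920) = 41783/(54 - 31928*1/8920) = 41783/(54 - 3991/1115) = 41783/(56219/1115) = 41783*(1115/56219) = 46588045/56219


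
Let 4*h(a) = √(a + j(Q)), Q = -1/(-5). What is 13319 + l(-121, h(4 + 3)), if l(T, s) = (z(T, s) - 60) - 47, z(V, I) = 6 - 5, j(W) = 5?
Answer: 13213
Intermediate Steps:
Q = ⅕ (Q = -1*(-⅕) = ⅕ ≈ 0.20000)
h(a) = √(5 + a)/4 (h(a) = √(a + 5)/4 = √(5 + a)/4)
z(V, I) = 1
l(T, s) = -106 (l(T, s) = (1 - 60) - 47 = -59 - 47 = -106)
13319 + l(-121, h(4 + 3)) = 13319 - 106 = 13213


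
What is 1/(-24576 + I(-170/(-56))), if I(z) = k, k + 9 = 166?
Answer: -1/24419 ≈ -4.0952e-5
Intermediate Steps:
k = 157 (k = -9 + 166 = 157)
I(z) = 157
1/(-24576 + I(-170/(-56))) = 1/(-24576 + 157) = 1/(-24419) = -1/24419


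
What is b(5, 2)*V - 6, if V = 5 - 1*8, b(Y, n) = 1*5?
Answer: -21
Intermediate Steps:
b(Y, n) = 5
V = -3 (V = 5 - 8 = -3)
b(5, 2)*V - 6 = 5*(-3) - 6 = -15 - 6 = -21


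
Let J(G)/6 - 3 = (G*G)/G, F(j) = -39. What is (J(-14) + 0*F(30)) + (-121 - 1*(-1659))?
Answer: 1472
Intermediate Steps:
J(G) = 18 + 6*G (J(G) = 18 + 6*((G*G)/G) = 18 + 6*(G²/G) = 18 + 6*G)
(J(-14) + 0*F(30)) + (-121 - 1*(-1659)) = ((18 + 6*(-14)) + 0*(-39)) + (-121 - 1*(-1659)) = ((18 - 84) + 0) + (-121 + 1659) = (-66 + 0) + 1538 = -66 + 1538 = 1472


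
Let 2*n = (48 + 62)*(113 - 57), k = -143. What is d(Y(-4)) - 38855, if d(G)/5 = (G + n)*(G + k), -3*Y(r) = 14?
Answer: -20785285/9 ≈ -2.3095e+6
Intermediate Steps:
Y(r) = -14/3 (Y(r) = -⅓*14 = -14/3)
n = 3080 (n = ((48 + 62)*(113 - 57))/2 = (110*56)/2 = (½)*6160 = 3080)
d(G) = 5*(-143 + G)*(3080 + G) (d(G) = 5*((G + 3080)*(G - 143)) = 5*((3080 + G)*(-143 + G)) = 5*((-143 + G)*(3080 + G)) = 5*(-143 + G)*(3080 + G))
d(Y(-4)) - 38855 = (-2202200 + 5*(-14/3)² + 14685*(-14/3)) - 38855 = (-2202200 + 5*(196/9) - 68530) - 38855 = (-2202200 + 980/9 - 68530) - 38855 = -20435590/9 - 38855 = -20785285/9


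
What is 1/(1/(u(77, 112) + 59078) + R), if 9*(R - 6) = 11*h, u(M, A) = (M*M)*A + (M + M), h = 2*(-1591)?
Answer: -6509520/25277189431 ≈ -0.00025753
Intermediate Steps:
h = -3182
u(M, A) = 2*M + A*M² (u(M, A) = M²*A + 2*M = A*M² + 2*M = 2*M + A*M²)
R = -34948/9 (R = 6 + (11*(-3182))/9 = 6 + (⅑)*(-35002) = 6 - 35002/9 = -34948/9 ≈ -3883.1)
1/(1/(u(77, 112) + 59078) + R) = 1/(1/(77*(2 + 112*77) + 59078) - 34948/9) = 1/(1/(77*(2 + 8624) + 59078) - 34948/9) = 1/(1/(77*8626 + 59078) - 34948/9) = 1/(1/(664202 + 59078) - 34948/9) = 1/(1/723280 - 34948/9) = 1/(-25277189431/6509520) = -6509520/25277189431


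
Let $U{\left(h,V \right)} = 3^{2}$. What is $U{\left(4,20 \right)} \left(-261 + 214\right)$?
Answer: $-423$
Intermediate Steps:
$U{\left(h,V \right)} = 9$
$U{\left(4,20 \right)} \left(-261 + 214\right) = 9 \left(-261 + 214\right) = 9 \left(-47\right) = -423$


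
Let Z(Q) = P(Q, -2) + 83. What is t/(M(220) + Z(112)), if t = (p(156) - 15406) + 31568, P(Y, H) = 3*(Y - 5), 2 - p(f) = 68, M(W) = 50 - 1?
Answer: 16096/453 ≈ 35.532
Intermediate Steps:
M(W) = 49
p(f) = -66 (p(f) = 2 - 1*68 = 2 - 68 = -66)
P(Y, H) = -15 + 3*Y (P(Y, H) = 3*(-5 + Y) = -15 + 3*Y)
Z(Q) = 68 + 3*Q (Z(Q) = (-15 + 3*Q) + 83 = 68 + 3*Q)
t = 16096 (t = (-66 - 15406) + 31568 = -15472 + 31568 = 16096)
t/(M(220) + Z(112)) = 16096/(49 + (68 + 3*112)) = 16096/(49 + (68 + 336)) = 16096/(49 + 404) = 16096/453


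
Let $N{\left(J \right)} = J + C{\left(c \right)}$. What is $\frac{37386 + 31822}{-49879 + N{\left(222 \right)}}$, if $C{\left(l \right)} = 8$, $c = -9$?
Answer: $- \frac{69208}{49649} \approx -1.3939$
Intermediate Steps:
$N{\left(J \right)} = 8 + J$ ($N{\left(J \right)} = J + 8 = 8 + J$)
$\frac{37386 + 31822}{-49879 + N{\left(222 \right)}} = \frac{37386 + 31822}{-49879 + \left(8 + 222\right)} = \frac{69208}{-49879 + 230} = \frac{69208}{-49649} = 69208 \left(- \frac{1}{49649}\right) = - \frac{69208}{49649}$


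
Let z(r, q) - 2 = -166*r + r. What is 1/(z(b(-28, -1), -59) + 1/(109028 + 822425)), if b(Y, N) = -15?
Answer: 931453/2307209082 ≈ 0.00040371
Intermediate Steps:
z(r, q) = 2 - 165*r (z(r, q) = 2 + (-166*r + r) = 2 - 165*r)
1/(z(b(-28, -1), -59) + 1/(109028 + 822425)) = 1/((2 - 165*(-15)) + 1/(109028 + 822425)) = 1/((2 + 2475) + 1/931453) = 1/(2477 + 1/931453) = 1/(2307209082/931453) = 931453/2307209082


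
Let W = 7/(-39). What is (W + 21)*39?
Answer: 812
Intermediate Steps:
W = -7/39 (W = 7*(-1/39) = -7/39 ≈ -0.17949)
(W + 21)*39 = (-7/39 + 21)*39 = (812/39)*39 = 812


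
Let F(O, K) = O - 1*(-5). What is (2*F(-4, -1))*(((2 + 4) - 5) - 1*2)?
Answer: -2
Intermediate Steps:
F(O, K) = 5 + O (F(O, K) = O + 5 = 5 + O)
(2*F(-4, -1))*(((2 + 4) - 5) - 1*2) = (2*(5 - 4))*(((2 + 4) - 5) - 1*2) = (2*1)*((6 - 5) - 2) = 2*(1 - 2) = 2*(-1) = -2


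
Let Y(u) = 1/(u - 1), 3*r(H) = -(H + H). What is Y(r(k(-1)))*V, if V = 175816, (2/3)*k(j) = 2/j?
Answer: 175816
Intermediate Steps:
k(j) = 3/j (k(j) = 3*(2/j)/2 = 3/j)
r(H) = -2*H/3 (r(H) = (-(H + H))/3 = (-2*H)/3 = -2*H/3)
Y(u) = 1/(-1 + u)
Y(r(k(-1)))*V = 175816/(-1 - 2/(-1)) = 175816/(-1 - 2*(-1)) = 175816/(-1 - ⅔*(-3)) = 175816/(-1 + 2) = 175816/1 = 1*175816 = 175816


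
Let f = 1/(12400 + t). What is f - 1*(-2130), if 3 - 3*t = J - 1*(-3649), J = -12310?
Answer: 32563441/15288 ≈ 2130.0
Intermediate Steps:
t = 2888 (t = 1 - (-12310 - 1*(-3649))/3 = 1 - (-12310 + 3649)/3 = 1 - ⅓*(-8661) = 1 + 2887 = 2888)
f = 1/15288 (f = 1/(12400 + 2888) = 1/15288 ≈ 6.5411e-5)
f - 1*(-2130) = 1/15288 - 1*(-2130) = 1/15288 + 2130 = 32563441/15288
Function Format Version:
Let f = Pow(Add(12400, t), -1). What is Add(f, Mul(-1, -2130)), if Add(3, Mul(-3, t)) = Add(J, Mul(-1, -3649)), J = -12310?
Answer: Rational(32563441, 15288) ≈ 2130.0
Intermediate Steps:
t = 2888 (t = Add(1, Mul(Rational(-1, 3), Add(-12310, Mul(-1, -3649)))) = Add(1, Mul(Rational(-1, 3), Add(-12310, 3649))) = Add(1, Mul(Rational(-1, 3), -8661)) = Add(1, 2887) = 2888)
f = Rational(1, 15288) (f = Pow(Add(12400, 2888), -1) = Pow(15288, -1) = Rational(1, 15288) ≈ 6.5411e-5)
Add(f, Mul(-1, -2130)) = Add(Rational(1, 15288), Mul(-1, -2130)) = Add(Rational(1, 15288), 2130) = Rational(32563441, 15288)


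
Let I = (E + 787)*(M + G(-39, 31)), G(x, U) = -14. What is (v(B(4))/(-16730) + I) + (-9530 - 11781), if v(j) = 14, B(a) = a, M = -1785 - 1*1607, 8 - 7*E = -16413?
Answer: -89437094622/8365 ≈ -1.0692e+7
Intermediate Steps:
E = 16421/7 (E = 8/7 - ⅐*(-16413) = 8/7 + 16413/7 = 16421/7 ≈ 2345.9)
M = -3392 (M = -1785 - 1607 = -3392)
I = -74693580/7 (I = (16421/7 + 787)*(-3392 - 14) = (21930/7)*(-3406) = -74693580/7 ≈ -1.0671e+7)
(v(B(4))/(-16730) + I) + (-9530 - 11781) = (14/(-16730) - 74693580/7) + (-9530 - 11781) = (14*(-1/16730) - 74693580/7) - 21311 = (-1/1195 - 74693580/7) - 21311 = -89258828107/8365 - 21311 = -89437094622/8365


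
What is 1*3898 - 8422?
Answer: -4524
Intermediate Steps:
1*3898 - 8422 = 3898 - 8422 = -4524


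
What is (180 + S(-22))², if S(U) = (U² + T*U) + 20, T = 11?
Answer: 195364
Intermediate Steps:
S(U) = 20 + U² + 11*U (S(U) = (U² + 11*U) + 20 = 20 + U² + 11*U)
(180 + S(-22))² = (180 + (20 + (-22)² + 11*(-22)))² = (180 + (20 + 484 - 242))² = (180 + 262)² = 442² = 195364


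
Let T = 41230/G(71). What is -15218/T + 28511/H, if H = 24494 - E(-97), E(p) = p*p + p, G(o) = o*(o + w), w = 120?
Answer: -223710966979/44710990 ≈ -5003.5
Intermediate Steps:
G(o) = o*(120 + o) (G(o) = o*(o + 120) = o*(120 + o))
E(p) = p + p² (E(p) = p² + p = p + p²)
T = 41230/13561 (T = 41230/((71*(120 + 71))) = 41230/((71*191)) = 41230/13561 ≈ 3.0403)
H = 15182 (H = 24494 - (-97)*(1 - 97) = 24494 - (-97)*(-96) = 24494 - 1*9312 = 24494 - 9312 = 15182)
-15218/T + 28511/H = -15218/41230/13561 + 28511/15182 = -15218*13561/41230 + 28511*(1/15182) = -14740807/2945 + 28511/15182 = -223710966979/44710990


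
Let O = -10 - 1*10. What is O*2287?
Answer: -45740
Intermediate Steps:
O = -20 (O = -10 - 10 = -20)
O*2287 = -20*2287 = -45740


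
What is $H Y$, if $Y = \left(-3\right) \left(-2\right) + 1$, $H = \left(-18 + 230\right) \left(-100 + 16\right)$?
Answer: $-124656$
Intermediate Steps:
$H = -17808$ ($H = 212 \left(-84\right) = -17808$)
$Y = 7$ ($Y = 6 + 1 = 7$)
$H Y = \left(-17808\right) 7 = -124656$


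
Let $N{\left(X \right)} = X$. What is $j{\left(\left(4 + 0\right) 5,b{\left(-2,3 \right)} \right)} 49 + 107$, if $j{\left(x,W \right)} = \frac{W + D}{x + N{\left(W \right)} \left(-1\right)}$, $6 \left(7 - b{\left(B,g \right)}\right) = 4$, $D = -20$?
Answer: $58$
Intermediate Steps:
$b{\left(B,g \right)} = \frac{19}{3}$ ($b{\left(B,g \right)} = 7 - \frac{2}{3} = \frac{19}{3}$)
$j{\left(x,W \right)} = \frac{-20 + W}{x - W}$ ($j{\left(x,W \right)} = \frac{W - 20}{x + W \left(-1\right)} = \frac{-20 + W}{x - W}$)
$j{\left(\left(4 + 0\right) 5,b{\left(-2,3 \right)} \right)} 49 + 107 = \frac{20 - \frac{19}{3}}{\frac{19}{3} - \left(4 + 0\right) 5} \cdot 49 + 107 = \frac{20 - \frac{19}{3}}{\frac{19}{3} - 4 \cdot 5} \cdot 49 + 107 = \frac{1}{\frac{19}{3} - 20} \cdot \frac{41}{3} \cdot 49 + 107 = \frac{1}{- \frac{41}{3}} \cdot \frac{41}{3} \cdot 49 + 107 = \left(- \frac{3}{41}\right) \frac{41}{3} \cdot 49 + 107 = \left(-1\right) 49 + 107 = -49 + 107 = 58$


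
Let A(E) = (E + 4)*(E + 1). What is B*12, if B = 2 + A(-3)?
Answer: 0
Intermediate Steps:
A(E) = (1 + E)*(4 + E) (A(E) = (4 + E)*(1 + E) = (1 + E)*(4 + E))
B = 0 (B = 2 + (4 + (-3)² + 5*(-3)) = 2 + (4 + 9 - 15) = 2 - 2 = 0)
B*12 = 0*12 = 0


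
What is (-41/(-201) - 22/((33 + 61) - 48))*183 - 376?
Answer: -656764/1541 ≈ -426.19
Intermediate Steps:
(-41/(-201) - 22/((33 + 61) - 48))*183 - 376 = (-41*(-1/201) - 22/(94 - 48))*183 - 376 = (41/201 - 22/46)*183 - 376 = (41/201 - 22*1/46)*183 - 376 = (41/201 - 11/23)*183 - 376 = -1268/4623*183 - 376 = -77348/1541 - 376 = -656764/1541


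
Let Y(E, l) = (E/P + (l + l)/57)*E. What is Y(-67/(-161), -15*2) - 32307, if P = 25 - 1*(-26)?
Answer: -811480342292/25117449 ≈ -32307.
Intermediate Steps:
P = 51 (P = 25 + 26 = 51)
Y(E, l) = E*(E/51 + 2*l/57) (Y(E, l) = (E/51 + (l + l)/57)*E = (E*(1/51) + (2*l)*(1/57))*E = (E/51 + 2*l/57)*E = E*(E/51 + 2*l/57))
Y(-67/(-161), -15*2) - 32307 = (-67/(-161))*(19*(-67/(-161)) + 34*(-15*2))/969 - 32307 = (-67*(-1/161))*(19*(-67*(-1/161)) + 34*(-30))/969 - 32307 = (1/969)*(67/161)*(19*(67/161) - 1020) - 32307 = (1/969)*(67/161)*(1273/161 - 1020) - 32307 = (1/969)*(67/161)*(-162947/161) - 32307 = -10917449/25117449 - 32307 = -811480342292/25117449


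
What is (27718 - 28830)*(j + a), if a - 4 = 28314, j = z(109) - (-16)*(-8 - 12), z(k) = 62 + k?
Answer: -31323928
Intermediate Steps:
j = -149 (j = (62 + 109) - (-16)*(-8 - 12) = 171 - (-16)*(-20) = 171 - 1*320 = 171 - 320 = -149)
a = 28318 (a = 4 + 28314 = 28318)
(27718 - 28830)*(j + a) = (27718 - 28830)*(-149 + 28318) = -1112*28169 = -31323928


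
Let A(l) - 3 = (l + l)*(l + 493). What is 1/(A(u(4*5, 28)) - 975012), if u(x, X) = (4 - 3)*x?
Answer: -1/954489 ≈ -1.0477e-6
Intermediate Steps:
u(x, X) = x (u(x, X) = 1*x = x)
A(l) = 3 + 2*l*(493 + l) (A(l) = 3 + (l + l)*(l + 493) = 3 + (2*l)*(493 + l) = 3 + 2*l*(493 + l))
1/(A(u(4*5, 28)) - 975012) = 1/((3 + 2*(4*5)² + 986*(4*5)) - 975012) = 1/((3 + 2*20² + 986*20) - 975012) = 1/((3 + 2*400 + 19720) - 975012) = 1/((3 + 800 + 19720) - 975012) = 1/(20523 - 975012) = 1/(-954489) = -1/954489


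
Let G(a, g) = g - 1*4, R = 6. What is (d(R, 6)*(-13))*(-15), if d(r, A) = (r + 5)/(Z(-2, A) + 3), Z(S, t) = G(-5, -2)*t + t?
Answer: -715/9 ≈ -79.444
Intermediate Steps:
G(a, g) = -4 + g (G(a, g) = g - 4 = -4 + g)
Z(S, t) = -5*t (Z(S, t) = (-4 - 2)*t + t = -6*t + t = -5*t)
d(r, A) = (5 + r)/(3 - 5*A) (d(r, A) = (r + 5)/(-5*A + 3) = (5 + r)/(3 - 5*A))
(d(R, 6)*(-13))*(-15) = (((5 + 6)/(3 - 5*6))*(-13))*(-15) = ((11/(3 - 30))*(-13))*(-15) = ((11/(-27))*(-13))*(-15) = (-1/27*11*(-13))*(-15) = -11/27*(-13)*(-15) = (143/27)*(-15) = -715/9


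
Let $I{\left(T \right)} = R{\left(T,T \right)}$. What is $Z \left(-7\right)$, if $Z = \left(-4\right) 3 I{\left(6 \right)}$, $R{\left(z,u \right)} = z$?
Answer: $504$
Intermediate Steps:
$I{\left(T \right)} = T$
$Z = -72$ ($Z = \left(-4\right) 3 \cdot 6 = \left(-12\right) 6 = -72$)
$Z \left(-7\right) = \left(-72\right) \left(-7\right) = 504$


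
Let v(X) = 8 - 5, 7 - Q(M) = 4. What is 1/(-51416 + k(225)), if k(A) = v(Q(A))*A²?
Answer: 1/100459 ≈ 9.9543e-6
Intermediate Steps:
Q(M) = 3 (Q(M) = 7 - 1*4 = 7 - 4 = 3)
v(X) = 3
k(A) = 3*A²
1/(-51416 + k(225)) = 1/(-51416 + 3*225²) = 1/(-51416 + 3*50625) = 1/(-51416 + 151875) = 1/100459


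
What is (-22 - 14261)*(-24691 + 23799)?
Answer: 12740436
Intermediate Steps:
(-22 - 14261)*(-24691 + 23799) = -14283*(-892) = 12740436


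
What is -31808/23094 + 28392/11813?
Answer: 139968472/136404711 ≈ 1.0261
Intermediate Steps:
-31808/23094 + 28392/11813 = -31808*1/23094 + 28392*(1/11813) = -15904/11547 + 28392/11813 = 139968472/136404711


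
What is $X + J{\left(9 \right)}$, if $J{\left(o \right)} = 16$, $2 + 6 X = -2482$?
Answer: $-398$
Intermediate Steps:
$X = -414$ ($X = - \frac{1}{3} + \frac{1}{6} \left(-2482\right) = - \frac{1}{3} - \frac{1241}{3} = -414$)
$X + J{\left(9 \right)} = -414 + 16 = -398$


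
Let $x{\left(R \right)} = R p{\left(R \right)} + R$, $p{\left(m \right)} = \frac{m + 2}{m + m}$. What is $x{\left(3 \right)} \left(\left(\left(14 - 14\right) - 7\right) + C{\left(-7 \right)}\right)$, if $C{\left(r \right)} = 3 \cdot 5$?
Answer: $44$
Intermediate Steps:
$p{\left(m \right)} = \frac{2 + m}{2 m}$
$C{\left(r \right)} = 15$
$x{\left(R \right)} = 1 + \frac{3 R}{2}$ ($x{\left(R \right)} = R \frac{2 + R}{2 R} + R = \left(1 + \frac{R}{2}\right) + R = 1 + \frac{3 R}{2}$)
$x{\left(3 \right)} \left(\left(\left(14 - 14\right) - 7\right) + C{\left(-7 \right)}\right) = \left(1 + \frac{3}{2} \cdot 3\right) \left(\left(\left(14 - 14\right) - 7\right) + 15\right) = \left(1 + \frac{9}{2}\right) \left(\left(0 - 7\right) + 15\right) = \frac{11 \left(-7 + 15\right)}{2} = \frac{11}{2} \cdot 8 = 44$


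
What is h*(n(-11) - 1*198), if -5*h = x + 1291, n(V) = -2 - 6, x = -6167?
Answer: -1004456/5 ≈ -2.0089e+5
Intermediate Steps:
n(V) = -8
h = 4876/5 (h = -(-6167 + 1291)/5 = -⅕*(-4876) = 4876/5 ≈ 975.20)
h*(n(-11) - 1*198) = 4876*(-8 - 1*198)/5 = 4876*(-8 - 198)/5 = (4876/5)*(-206) = -1004456/5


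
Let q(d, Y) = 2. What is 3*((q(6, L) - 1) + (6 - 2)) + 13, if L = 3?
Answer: 28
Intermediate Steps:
3*((q(6, L) - 1) + (6 - 2)) + 13 = 3*((2 - 1) + (6 - 2)) + 13 = 3*(1 + 4) + 13 = 3*5 + 13 = 15 + 13 = 28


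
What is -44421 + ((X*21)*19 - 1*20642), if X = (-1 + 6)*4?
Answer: -57083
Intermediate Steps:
X = 20 (X = 5*4 = 20)
-44421 + ((X*21)*19 - 1*20642) = -44421 + ((20*21)*19 - 1*20642) = -44421 + (420*19 - 20642) = -44421 + (7980 - 20642) = -44421 - 12662 = -57083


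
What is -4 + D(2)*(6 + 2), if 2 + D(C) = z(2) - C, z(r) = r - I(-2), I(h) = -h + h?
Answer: -20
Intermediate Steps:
I(h) = 0
z(r) = r (z(r) = r - 1*0 = r + 0 = r)
D(C) = -C (D(C) = -2 + (2 - C) = -C)
-4 + D(2)*(6 + 2) = -4 + (-1*2)*(6 + 2) = -4 - 2*8 = -4 - 16 = -20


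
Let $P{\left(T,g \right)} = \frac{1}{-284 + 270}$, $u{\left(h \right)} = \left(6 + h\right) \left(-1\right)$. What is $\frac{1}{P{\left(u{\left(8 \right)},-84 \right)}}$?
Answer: $-14$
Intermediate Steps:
$u{\left(h \right)} = -6 - h$
$P{\left(T,g \right)} = - \frac{1}{14}$ ($P{\left(T,g \right)} = \frac{1}{-14} = - \frac{1}{14}$)
$\frac{1}{P{\left(u{\left(8 \right)},-84 \right)}} = \frac{1}{- \frac{1}{14}} = -14$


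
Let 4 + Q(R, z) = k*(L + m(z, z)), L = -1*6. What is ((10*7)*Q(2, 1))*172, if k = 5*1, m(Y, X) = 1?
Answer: -349160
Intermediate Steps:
L = -6
k = 5
Q(R, z) = -29 (Q(R, z) = -4 + 5*(-6 + 1) = -4 + 5*(-5) = -4 - 25 = -29)
((10*7)*Q(2, 1))*172 = ((10*7)*(-29))*172 = (70*(-29))*172 = -2030*172 = -349160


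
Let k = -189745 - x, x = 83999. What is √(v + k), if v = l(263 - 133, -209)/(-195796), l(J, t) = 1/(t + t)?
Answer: I*√458400213807900596342/40921364 ≈ 523.21*I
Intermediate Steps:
l(J, t) = 1/(2*t)
v = 1/81842728 (v = ((½)/(-209))/(-195796) = ((½)*(-1/209))*(-1/195796) = -1/418*(-1/195796) = 1/81842728 ≈ 1.2219e-8)
k = -273744 (k = -189745 - 1*83999 = -189745 - 83999 = -273744)
√(v + k) = √(1/81842728 - 273744) = √(-22403955733631/81842728) = I*√458400213807900596342/40921364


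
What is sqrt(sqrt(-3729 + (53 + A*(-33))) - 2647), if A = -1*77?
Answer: sqrt(-2647 + I*sqrt(1135)) ≈ 0.3274 + 51.45*I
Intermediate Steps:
A = -77
sqrt(sqrt(-3729 + (53 + A*(-33))) - 2647) = sqrt(sqrt(-3729 + (53 - 77*(-33))) - 2647) = sqrt(sqrt(-3729 + (53 + 2541)) - 2647) = sqrt(sqrt(-3729 + 2594) - 2647) = sqrt(sqrt(-1135) - 2647) = sqrt(I*sqrt(1135) - 2647) = sqrt(-2647 + I*sqrt(1135))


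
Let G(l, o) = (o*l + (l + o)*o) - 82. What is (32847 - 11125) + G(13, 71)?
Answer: 28527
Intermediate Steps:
G(l, o) = -82 + l*o + o*(l + o) (G(l, o) = (l*o + o*(l + o)) - 82 = -82 + l*o + o*(l + o))
(32847 - 11125) + G(13, 71) = (32847 - 11125) + (-82 + 71² + 2*13*71) = 21722 + (-82 + 5041 + 1846) = 21722 + 6805 = 28527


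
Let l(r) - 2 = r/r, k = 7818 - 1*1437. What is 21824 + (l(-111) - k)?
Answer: 15446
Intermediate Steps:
k = 6381 (k = 7818 - 1437 = 6381)
l(r) = 3 (l(r) = 2 + r/r = 2 + 1 = 3)
21824 + (l(-111) - k) = 21824 + (3 - 1*6381) = 21824 + (3 - 6381) = 21824 - 6378 = 15446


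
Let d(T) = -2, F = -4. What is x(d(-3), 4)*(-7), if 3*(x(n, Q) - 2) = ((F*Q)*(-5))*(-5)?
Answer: 2758/3 ≈ 919.33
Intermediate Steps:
x(n, Q) = 2 - 100*Q/3 (x(n, Q) = 2 + ((-4*Q*(-5))*(-5))/3 = 2 + ((20*Q)*(-5))/3 = 2 + (-100*Q)/3 = 2 - 100*Q/3)
x(d(-3), 4)*(-7) = (2 - 100/3*4)*(-7) = (2 - 400/3)*(-7) = -394/3*(-7) = 2758/3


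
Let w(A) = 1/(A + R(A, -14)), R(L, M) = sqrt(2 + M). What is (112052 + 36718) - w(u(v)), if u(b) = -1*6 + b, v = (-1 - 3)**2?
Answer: 8331115/56 + I*sqrt(3)/56 ≈ 1.4877e+5 + 0.030929*I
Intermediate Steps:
v = 16 (v = (-4)**2 = 16)
u(b) = -6 + b
w(A) = 1/(A + 2*I*sqrt(3)) (w(A) = 1/(A + sqrt(2 - 14)) = 1/(A + sqrt(-12)) = 1/(A + 2*I*sqrt(3)))
(112052 + 36718) - w(u(v)) = (112052 + 36718) - 1/((-6 + 16) + 2*I*sqrt(3)) = 148770 - 1/(10 + 2*I*sqrt(3))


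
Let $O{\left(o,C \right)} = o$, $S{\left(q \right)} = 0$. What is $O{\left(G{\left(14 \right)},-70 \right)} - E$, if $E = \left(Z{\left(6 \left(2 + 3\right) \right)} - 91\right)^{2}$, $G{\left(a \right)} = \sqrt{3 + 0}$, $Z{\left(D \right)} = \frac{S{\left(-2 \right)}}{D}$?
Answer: $-8281 + \sqrt{3} \approx -8279.3$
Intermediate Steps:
$Z{\left(D \right)} = 0$ ($Z{\left(D \right)} = \frac{0}{D} = 0$)
$G{\left(a \right)} = \sqrt{3}$
$E = 8281$ ($E = \left(0 - 91\right)^{2} = \left(-91\right)^{2} = 8281$)
$O{\left(G{\left(14 \right)},-70 \right)} - E = \sqrt{3} - 8281 = -8281 + \sqrt{3}$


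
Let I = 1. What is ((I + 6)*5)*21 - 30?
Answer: 705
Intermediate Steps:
((I + 6)*5)*21 - 30 = ((1 + 6)*5)*21 - 30 = (7*5)*21 - 30 = 35*21 - 30 = 735 - 30 = 705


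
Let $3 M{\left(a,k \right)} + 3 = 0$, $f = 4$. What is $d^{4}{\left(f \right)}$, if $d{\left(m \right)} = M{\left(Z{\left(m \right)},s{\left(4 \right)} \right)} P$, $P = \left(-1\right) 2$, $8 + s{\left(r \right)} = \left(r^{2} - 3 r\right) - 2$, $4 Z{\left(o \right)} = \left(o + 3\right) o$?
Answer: $16$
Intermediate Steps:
$Z{\left(o \right)} = \frac{o \left(3 + o\right)}{4}$ ($Z{\left(o \right)} = \frac{\left(o + 3\right) o}{4} = \frac{\left(3 + o\right) o}{4} = \frac{o \left(3 + o\right)}{4}$)
$s{\left(r \right)} = -10 + r^{2} - 3 r$ ($s{\left(r \right)} = -8 - \left(2 - r^{2} + 3 r\right) = -10 + r^{2} - 3 r$)
$P = -2$
$M{\left(a,k \right)} = -1$ ($M{\left(a,k \right)} = -1 + \frac{1}{3} \cdot 0 = -1 + 0 = -1$)
$d{\left(m \right)} = 2$ ($d{\left(m \right)} = \left(-1\right) \left(-2\right) = 2$)
$d^{4}{\left(f \right)} = 2^{4} = 16$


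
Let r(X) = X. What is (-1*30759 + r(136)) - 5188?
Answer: -35811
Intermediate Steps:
(-1*30759 + r(136)) - 5188 = (-1*30759 + 136) - 5188 = (-30759 + 136) - 5188 = -30623 - 5188 = -35811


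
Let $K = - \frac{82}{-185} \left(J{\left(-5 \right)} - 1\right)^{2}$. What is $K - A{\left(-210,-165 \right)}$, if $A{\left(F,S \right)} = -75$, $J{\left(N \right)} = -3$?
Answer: $\frac{15187}{185} \approx 82.092$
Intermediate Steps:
$K = \frac{1312}{185}$ ($K = - \frac{82}{-185} \left(-3 - 1\right)^{2} = \left(-82\right) \left(- \frac{1}{185}\right) \left(-4\right)^{2} = \frac{82}{185} \cdot 16 = \frac{1312}{185} \approx 7.0919$)
$K - A{\left(-210,-165 \right)} = \frac{1312}{185} - -75 = \frac{1312}{185} + 75 = \frac{15187}{185}$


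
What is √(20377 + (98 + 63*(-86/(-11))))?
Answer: 21*√5753/11 ≈ 144.80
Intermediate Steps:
√(20377 + (98 + 63*(-86/(-11)))) = √(20377 + (98 + 63*(-86*(-1/11)))) = √(20377 + (98 + 63*(86/11))) = √(20377 + (98 + 5418/11)) = √(20377 + 6496/11) = √(230643/11) = 21*√5753/11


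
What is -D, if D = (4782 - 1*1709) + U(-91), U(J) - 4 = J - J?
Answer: -3077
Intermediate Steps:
U(J) = 4 (U(J) = 4 + (J - J) = 4 + 0 = 4)
D = 3077 (D = (4782 - 1*1709) + 4 = (4782 - 1709) + 4 = 3073 + 4 = 3077)
-D = -1*3077 = -3077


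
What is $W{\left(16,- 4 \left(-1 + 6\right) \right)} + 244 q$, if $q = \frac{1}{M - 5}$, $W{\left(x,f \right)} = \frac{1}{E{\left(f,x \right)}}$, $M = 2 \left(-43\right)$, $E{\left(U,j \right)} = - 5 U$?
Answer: $- \frac{24309}{9100} \approx -2.6713$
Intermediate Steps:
$M = -86$
$W{\left(x,f \right)} = - \frac{1}{5 f}$ ($W{\left(x,f \right)} = \frac{1}{\left(-5\right) f} = - \frac{1}{5 f}$)
$q = - \frac{1}{91}$ ($q = \frac{1}{-86 - 5} = \frac{1}{-91} = - \frac{1}{91} \approx -0.010989$)
$W{\left(16,- 4 \left(-1 + 6\right) \right)} + 244 q = - \frac{1}{5 \left(- 4 \left(-1 + 6\right)\right)} + 244 \left(- \frac{1}{91}\right) = - \frac{1}{5 \left(\left(-4\right) 5\right)} - \frac{244}{91} = - \frac{1}{5 \left(-20\right)} - \frac{244}{91} = \left(- \frac{1}{5}\right) \left(- \frac{1}{20}\right) - \frac{244}{91} = \frac{1}{100} - \frac{244}{91} = - \frac{24309}{9100}$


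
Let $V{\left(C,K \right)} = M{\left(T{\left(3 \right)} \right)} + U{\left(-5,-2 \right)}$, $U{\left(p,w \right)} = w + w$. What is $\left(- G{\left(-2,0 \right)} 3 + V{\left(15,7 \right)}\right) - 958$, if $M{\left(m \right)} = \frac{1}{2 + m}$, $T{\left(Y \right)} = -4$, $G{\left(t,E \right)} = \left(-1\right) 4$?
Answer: $- \frac{1901}{2} \approx -950.5$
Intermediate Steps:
$U{\left(p,w \right)} = 2 w$
$G{\left(t,E \right)} = -4$
$V{\left(C,K \right)} = - \frac{9}{2}$ ($V{\left(C,K \right)} = \frac{1}{2 - 4} + 2 \left(-2\right) = \frac{1}{-2} - 4 = - \frac{1}{2} - 4 = - \frac{9}{2}$)
$\left(- G{\left(-2,0 \right)} 3 + V{\left(15,7 \right)}\right) - 958 = \left(\left(-1\right) \left(-4\right) 3 - \frac{9}{2}\right) - 958 = \left(4 \cdot 3 - \frac{9}{2}\right) - 958 = \left(12 - \frac{9}{2}\right) - 958 = \frac{15}{2} - 958 = - \frac{1901}{2}$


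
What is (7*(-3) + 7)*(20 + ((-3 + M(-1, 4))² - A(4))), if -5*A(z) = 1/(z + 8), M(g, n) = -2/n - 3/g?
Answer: -4256/15 ≈ -283.73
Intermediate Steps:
M(g, n) = -3/g - 2/n
A(z) = -1/(5*(8 + z)) (A(z) = -1/(5*(z + 8)) = -1/(5*(8 + z)))
(7*(-3) + 7)*(20 + ((-3 + M(-1, 4))² - A(4))) = (7*(-3) + 7)*(20 + ((-3 + (-3/(-1) - 2/4))² - (-1)/(40 + 5*4))) = (-21 + 7)*(20 + ((-3 + (-3*(-1) - 2*¼))² - (-1)/(40 + 20))) = -14*(20 + ((-3 + (3 - ½))² - (-1)/60)) = -14*(20 + ((-3 + 5/2)² - (-1)/60)) = -14*(20 + ((-½)² - 1*(-1/60))) = -14*(20 + (¼ + 1/60)) = -14*(20 + 4/15) = -14*304/15 = -4256/15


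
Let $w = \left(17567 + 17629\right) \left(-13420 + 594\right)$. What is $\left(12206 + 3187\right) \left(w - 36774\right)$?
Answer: $-6949334093310$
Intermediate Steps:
$w = -451423896$ ($w = 35196 \left(-12826\right) = -451423896$)
$\left(12206 + 3187\right) \left(w - 36774\right) = \left(12206 + 3187\right) \left(-451423896 - 36774\right) = 15393 \left(-451460670\right) = -6949334093310$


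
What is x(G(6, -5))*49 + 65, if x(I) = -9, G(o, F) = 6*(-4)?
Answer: -376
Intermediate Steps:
G(o, F) = -24
x(G(6, -5))*49 + 65 = -9*49 + 65 = -441 + 65 = -376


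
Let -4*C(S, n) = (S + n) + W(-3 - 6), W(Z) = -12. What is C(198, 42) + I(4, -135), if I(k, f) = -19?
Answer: -76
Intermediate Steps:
C(S, n) = 3 - S/4 - n/4 (C(S, n) = -((S + n) - 12)/4 = -(-12 + S + n)/4 = 3 - S/4 - n/4)
C(198, 42) + I(4, -135) = (3 - ¼*198 - ¼*42) - 19 = (3 - 99/2 - 21/2) - 19 = -57 - 19 = -76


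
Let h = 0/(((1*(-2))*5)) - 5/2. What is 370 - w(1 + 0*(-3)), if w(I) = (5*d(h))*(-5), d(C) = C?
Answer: 615/2 ≈ 307.50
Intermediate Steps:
h = -5/2 (h = 0/((-2*5)) - 5*½ = 0/(-10) - 5/2 = 0*(-⅒) - 5/2 = 0 - 5/2 = -5/2 ≈ -2.5000)
w(I) = 125/2 (w(I) = (5*(-5/2))*(-5) = -25/2*(-5) = 125/2)
370 - w(1 + 0*(-3)) = 370 - 1*125/2 = 370 - 125/2 = 615/2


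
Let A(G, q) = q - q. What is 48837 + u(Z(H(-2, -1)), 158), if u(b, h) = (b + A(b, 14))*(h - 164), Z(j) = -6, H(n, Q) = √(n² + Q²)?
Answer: 48873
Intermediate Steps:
H(n, Q) = √(Q² + n²)
A(G, q) = 0
u(b, h) = b*(-164 + h) (u(b, h) = (b + 0)*(h - 164) = b*(-164 + h))
48837 + u(Z(H(-2, -1)), 158) = 48837 - 6*(-164 + 158) = 48837 - 6*(-6) = 48837 + 36 = 48873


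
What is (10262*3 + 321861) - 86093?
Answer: 266554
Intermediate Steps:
(10262*3 + 321861) - 86093 = (30786 + 321861) - 86093 = 352647 - 86093 = 266554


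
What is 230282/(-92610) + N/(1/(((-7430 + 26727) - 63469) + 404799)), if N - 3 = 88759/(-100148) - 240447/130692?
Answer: 2494499273203337891/25252706523870 ≈ 98782.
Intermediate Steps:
N = 149385411/545355934 (N = 3 + (88759/(-100148) - 240447/130692) = 3 + (88759*(-1/100148) - 240447*1/130692) = 3 + (-88759/100148 - 80149/43564) = 3 - 1486682391/545355934 = 149385411/545355934 ≈ 0.27392)
230282/(-92610) + N/(1/(((-7430 + 26727) - 63469) + 404799)) = 230282/(-92610) + 149385411/(545355934*(1/(((-7430 + 26727) - 63469) + 404799))) = 230282*(-1/92610) + 149385411/(545355934*(1/((19297 - 63469) + 404799))) = -115141/46305 + 149385411/(545355934*(1/(-44172 + 404799))) = -115141/46305 + 149385411/(545355934*(1/360627)) = -115141/46305 + (149385411/545355934)*360627 = -115141/46305 + 53872412612697/545355934 = 2494499273203337891/25252706523870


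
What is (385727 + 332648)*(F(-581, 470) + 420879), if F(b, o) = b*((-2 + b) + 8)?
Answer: 542340079750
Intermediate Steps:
F(b, o) = b*(6 + b)
(385727 + 332648)*(F(-581, 470) + 420879) = (385727 + 332648)*(-581*(6 - 581) + 420879) = 718375*(-581*(-575) + 420879) = 718375*(334075 + 420879) = 718375*754954 = 542340079750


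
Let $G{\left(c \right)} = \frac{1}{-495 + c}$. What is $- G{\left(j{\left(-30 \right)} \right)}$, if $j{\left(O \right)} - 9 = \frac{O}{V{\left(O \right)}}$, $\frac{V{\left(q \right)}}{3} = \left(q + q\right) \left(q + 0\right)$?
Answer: $\frac{180}{87481} \approx 0.0020576$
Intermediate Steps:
$V{\left(q \right)} = 6 q^{2}$ ($V{\left(q \right)} = 3 \left(q + q\right) \left(q + 0\right) = 3 \cdot 2 q q = 3 \cdot 2 q^{2} = 6 q^{2}$)
$j{\left(O \right)} = 9 + \frac{1}{6 O}$ ($j{\left(O \right)} = 9 + \frac{O}{6 O^{2}} = 9 + O \frac{1}{6 O^{2}} = 9 + \frac{1}{6 O}$)
$- G{\left(j{\left(-30 \right)} \right)} = - \frac{1}{-495 + \left(9 + \frac{1}{6 \left(-30\right)}\right)} = - \frac{1}{-495 + \left(9 + \frac{1}{6} \left(- \frac{1}{30}\right)\right)} = - \frac{1}{-495 + \left(9 - \frac{1}{180}\right)} = - \frac{1}{-495 + \frac{1619}{180}} = - \frac{1}{- \frac{87481}{180}} = \left(-1\right) \left(- \frac{180}{87481}\right) = \frac{180}{87481}$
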